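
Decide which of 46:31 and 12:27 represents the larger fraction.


46/31 = 1.4839
12/27 = 0.4444
1.4839 > 0.4444, so 46:31 is greater
= 46:31

46:31


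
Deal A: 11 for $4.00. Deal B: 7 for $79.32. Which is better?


Deal A: $4.00/11 = $0.3636/unit
Deal B: $79.32/7 = $11.3314/unit
A is cheaper per unit
= Deal A

Deal A


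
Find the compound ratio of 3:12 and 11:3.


Compound ratio = (3×11) : (12×3)
= 33:36
GCD = 3
= 11:12

11:12


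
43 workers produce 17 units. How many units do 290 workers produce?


Direct proportion: y/x = constant
k = 17/43 ≈ 0.3953
y₂ = k × 290 = 17 × 290 / 43 = 4930/43
≈ 114.65

114.65


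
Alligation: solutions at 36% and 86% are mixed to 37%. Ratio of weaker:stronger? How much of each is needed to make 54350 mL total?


Let x parts of 36% mix with y parts of 86%.
36x + 86y = 37(x + y)
36x + 86y = 37x + 37y
x(36 - 37) = y(37 - 86)
x/y = (86 - 37)/(37 - 36) = 49/1
Simplify: 49:1
Total parts = 50; one part = 54350/50 = 1087.00 mL
36% solution: 49×1087.00 = 53263.00 mL
86% solution: 1×1087.00 = 1087.00 mL
= ratio 49:1; 53263.00 mL and 1087.00 mL

ratio 49:1; 53263.00 mL and 1087.00 mL


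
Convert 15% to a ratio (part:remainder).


15% means 15 parts out of 100; remainder = 85
Part : remainder = 15:85
GCD = 5
= 3:17

3:17


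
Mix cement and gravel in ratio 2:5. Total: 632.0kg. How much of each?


Total parts = 2 + 5 = 7
cement: 632.0 × 2/7 = 180.6kg
gravel: 632.0 × 5/7 = 451.4kg
= 180.6kg and 451.4kg

180.6kg and 451.4kg


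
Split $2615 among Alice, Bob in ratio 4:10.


Total parts = 4 + 10 = 14
Alice: 2615 × 4/14 = 747.14
Bob: 2615 × 10/14 = 1867.86
= Alice: $747.14, Bob: $1867.86

Alice: $747.14, Bob: $1867.86


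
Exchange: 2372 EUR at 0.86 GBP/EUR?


Amount × rate = 2372 × 0.86
= 2039.92 GBP

2039.92 GBP


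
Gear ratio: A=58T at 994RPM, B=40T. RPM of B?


Gear ratio = 58:40 = 29:20
RPM_B = RPM_A × (teeth_A / teeth_B)
= 994 × (58/40)
= 1441.3 RPM

1441.3 RPM


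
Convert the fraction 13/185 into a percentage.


Percentage = (part / whole) × 100
= (13 / 185) × 100
≈ 7.03%

7.03%


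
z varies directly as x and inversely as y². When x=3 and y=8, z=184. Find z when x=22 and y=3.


z = k·x/y²
Solve for k using the known point: k = z·y²/x = 184×64/3 = 11776/3 ≈ 3925.3333
Now evaluate at x=22, y=3:
z = k × 22 / 9 = (11776 × 22) / (3 × 9) = 259072/27
≈ 9595.2593

9595.2593


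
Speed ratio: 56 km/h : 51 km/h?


Ratio = 56:51
GCD = 1
Simplified = 56:51
Time ratio (same distance) = 51:56
Speed ratio = 56:51

56:51


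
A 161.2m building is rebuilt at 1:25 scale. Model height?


Model size = real / scale
= 161.2 / 25
= 6.4480 m

6.4480 m


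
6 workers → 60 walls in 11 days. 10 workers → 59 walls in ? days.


Days ∝ work / workers, so d₂ = d₁ × (m₁/m₂) × (w₂/w₁)
Workers factor (inverse): 6/10 = 0.6000
Work factor (direct): 59/60 ≈ 0.9833
d₂ = 11 × 6/10 × 59/60 = (11 × 6 × 59) / (10 × 60) = 3894/600
= 6.49 days

6.49 days


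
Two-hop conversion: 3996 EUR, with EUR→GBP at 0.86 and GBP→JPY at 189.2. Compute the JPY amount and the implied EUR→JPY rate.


Step 1: 3996 EUR × 0.86 = 3436.56 GBP
Step 2: 3436.56 GBP × 189.2 = 650197.15 JPY
Implied rate EUR→JPY = 0.86 × 189.2 = 162.7120
= 650197.15 JPY; implied rate 162.7120 JPY/EUR

650197.15 JPY; implied rate 162.7120 JPY/EUR


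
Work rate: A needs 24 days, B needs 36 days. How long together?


Rate of A = 1/24 per day
Rate of B = 1/36 per day
Combined rate = 1/24 + 1/36 = 60/864 ≈ 0.0694 per day
Days = 1 / combined rate = 864/60
= 14.40 days

14.40 days


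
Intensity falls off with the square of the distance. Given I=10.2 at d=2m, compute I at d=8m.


I₁d₁² = I₂d₂²
I₂ = I₁ × (d₁/d₂)²
= 10.2 × (2/8)²
= 10.2 × 4/64
= 40.8/64
= 0.6375

0.6375


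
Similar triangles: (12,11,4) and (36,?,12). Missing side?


Scale factor = 36/12 = 3
Missing side = 11 × 3
= 33.0

33.0


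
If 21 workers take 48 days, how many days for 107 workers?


Inverse proportion: x × y = constant
k = 21 × 48 = 1008
y₂ = k / 107 = 1008 / 107
= 9.42

9.42


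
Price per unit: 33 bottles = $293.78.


Unit rate = total / quantity
= 293.78 / 33
= $8.90 per unit

$8.90 per unit


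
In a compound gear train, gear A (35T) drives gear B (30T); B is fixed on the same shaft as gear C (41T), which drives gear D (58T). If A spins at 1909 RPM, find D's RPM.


Stage 1: RPM_B = RPM_A × t_A/t_B = 1909 × 35/30 = 66815/30 ≈ 2227.17
B and C share a shaft → RPM_C = RPM_B
Stage 2: RPM_D = RPM_C × t_C/t_D = RPM_A × (t_A×t_C)/(t_B×t_D)
Overall ratio = (35×41)/(30×58) = 1435/1740
RPM_D = 1909 × 1435/1740 = 2739415/1740
≈ 1574.38 RPM

1574.38 RPM


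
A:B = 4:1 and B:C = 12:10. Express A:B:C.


Match B: multiply A:B by 12 → 48:12
Multiply B:C by 1 → 12:10
Combined: 48:12:10
GCD = 2
= 24:6:5

24:6:5


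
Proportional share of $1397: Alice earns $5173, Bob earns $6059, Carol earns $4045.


Total income = 5173 + 6059 + 4045 = $15277
Alice: $1397 × 5173/15277 = $473.04
Bob: $1397 × 6059/15277 = $554.06
Carol: $1397 × 4045/15277 = $369.89
= Alice: $473.04, Bob: $554.06, Carol: $369.89

Alice: $473.04, Bob: $554.06, Carol: $369.89


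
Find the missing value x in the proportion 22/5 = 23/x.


Cross multiply: 22 × x = 5 × 23
22x = 115
x = 115 / 22
= 5.23

5.23


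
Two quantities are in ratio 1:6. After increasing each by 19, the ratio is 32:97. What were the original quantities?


Let A = 1k, B = 6k.
(1k + 19) / (6k + 19) = 32/97
Cross-multiply: 97(1k + 19) = 32(6k + 19)
97k + 1843 = 192k + 608
97k - 192k = 608 - 1843
-95k = -1235
k = -1235/-95 = 13
A = 1×13 = 13, B = 6×13 = 78
= A = 13, B = 78

A = 13, B = 78


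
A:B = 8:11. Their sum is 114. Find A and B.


Let A = 8k, B = 11k.
8k + 11k = 114
19k = 114 → k = 114/19 = 6
A = 8×6 = 48, B = 11×6 = 66
= A = 48, B = 66

A = 48, B = 66


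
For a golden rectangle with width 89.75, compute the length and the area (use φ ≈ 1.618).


φ = (1 + √5) / 2 ≈ 1.618
Length = width × φ = 89.75 × 1.618 = 145.2155
≈ 145.22
Area = width × length = 89.75 × 145.2155 = 13033.091125 ≈ 13033.09
= Length: 145.22, Area: 13033.09

Length: 145.22, Area: 13033.09


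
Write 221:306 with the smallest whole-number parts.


GCD(221, 306) = 17
221/17 : 306/17
= 13:18

13:18


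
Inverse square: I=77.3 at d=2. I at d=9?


I₁d₁² = I₂d₂²
I₂ = I₁ × (d₁/d₂)²
= 77.3 × (2/9)²
= 77.3 × 4/81
= 309.2/81
≈ 3.8173

3.8173


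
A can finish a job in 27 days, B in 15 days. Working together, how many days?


Rate of A = 1/27 per day
Rate of B = 1/15 per day
Combined rate = 1/27 + 1/15 = 42/405 ≈ 0.1037 per day
Days = 1 / combined rate = 405/42
≈ 9.64 days

9.64 days


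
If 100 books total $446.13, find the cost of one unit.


Unit rate = total / quantity
= 446.13 / 100
= $4.46 per unit

$4.46 per unit


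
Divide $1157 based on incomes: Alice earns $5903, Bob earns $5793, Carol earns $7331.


Total income = 5903 + 5793 + 7331 = $19027
Alice: $1157 × 5903/19027 = $358.95
Bob: $1157 × 5793/19027 = $352.26
Carol: $1157 × 7331/19027 = $445.79
= Alice: $358.95, Bob: $352.26, Carol: $445.79

Alice: $358.95, Bob: $352.26, Carol: $445.79


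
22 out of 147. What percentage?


Percentage = (part / whole) × 100
= (22 / 147) × 100
≈ 14.97%

14.97%


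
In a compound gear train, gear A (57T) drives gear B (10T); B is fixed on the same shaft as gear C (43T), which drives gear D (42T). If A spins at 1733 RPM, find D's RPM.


Stage 1: RPM_B = RPM_A × t_A/t_B = 1733 × 57/10 = 98781/10 = 9878.10
B and C share a shaft → RPM_C = RPM_B
Stage 2: RPM_D = RPM_C × t_C/t_D = RPM_A × (t_A×t_C)/(t_B×t_D)
Overall ratio = (57×43)/(10×42) = 2451/420
RPM_D = 1733 × 2451/420 = 4247583/420
≈ 10113.29 RPM

10113.29 RPM


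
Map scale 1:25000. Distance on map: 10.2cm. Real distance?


Real distance = map distance × scale
= 10.2cm × 25000
= 255000 cm = 2550.0 m
= 2.550 km

2.550 km


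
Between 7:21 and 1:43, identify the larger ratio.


7/21 = 0.3333
1/43 = 0.0233
0.3333 > 0.0233, so 7:21 is greater
= 7:21

7:21


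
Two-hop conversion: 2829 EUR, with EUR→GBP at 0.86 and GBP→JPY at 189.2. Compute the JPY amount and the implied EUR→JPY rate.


Step 1: 2829 EUR × 0.86 = 2432.94 GBP
Step 2: 2432.94 GBP × 189.2 = 460312.25 JPY
Implied rate EUR→JPY = 0.86 × 189.2 = 162.7120
= 460312.25 JPY; implied rate 162.7120 JPY/EUR

460312.25 JPY; implied rate 162.7120 JPY/EUR


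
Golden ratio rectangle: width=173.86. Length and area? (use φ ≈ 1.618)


φ = (1 + √5) / 2 ≈ 1.618
Length = width × φ = 173.86 × 1.618 = 281.30548
≈ 281.31
Area = width × length = 173.86 × 281.30548 = 48907.7707528 ≈ 48907.77
= Length: 281.31, Area: 48907.77

Length: 281.31, Area: 48907.77


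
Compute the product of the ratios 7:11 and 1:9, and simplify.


Compound ratio = (7×1) : (11×9)
= 7:99
GCD = 1
= 7:99

7:99


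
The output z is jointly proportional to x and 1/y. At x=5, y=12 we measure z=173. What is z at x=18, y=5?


z = k·x/y
Solve for k using the known point: k = z·y/x = 173×12/5 = 2076/5 = 415.2000
Now evaluate at x=18, y=5:
z = k × 18 / 5 = (2076 × 18) / (5 × 5) = 37368/25
= 1494.7200

1494.7200


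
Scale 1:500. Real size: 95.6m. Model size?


Model size = real / scale
= 95.6 / 500
= 0.1912 m

0.1912 m


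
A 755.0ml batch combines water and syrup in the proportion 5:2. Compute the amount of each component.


Total parts = 5 + 2 = 7
water: 755.0 × 5/7 = 539.3ml
syrup: 755.0 × 2/7 = 215.7ml
= 539.3ml and 215.7ml

539.3ml and 215.7ml


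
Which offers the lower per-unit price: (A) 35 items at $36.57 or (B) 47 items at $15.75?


Deal A: $36.57/35 = $1.0449/unit
Deal B: $15.75/47 = $0.3351/unit
B is cheaper per unit
= Deal B

Deal B


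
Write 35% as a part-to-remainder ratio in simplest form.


35% means 35 parts out of 100; remainder = 65
Part : remainder = 35:65
GCD = 5
= 7:13

7:13


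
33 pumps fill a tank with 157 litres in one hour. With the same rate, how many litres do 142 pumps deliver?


Direct proportion: y/x = constant
k = 157/33 ≈ 4.7576
y₂ = k × 142 = 157 × 142 / 33 = 22294/33
≈ 675.58

675.58


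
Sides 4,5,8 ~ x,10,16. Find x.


Scale factor = 10/5 = 2
Missing side = 4 × 2
= 8.0

8.0


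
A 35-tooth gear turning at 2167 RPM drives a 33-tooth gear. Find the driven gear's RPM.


Gear ratio = 35:33 = 35:33
RPM_B = RPM_A × (teeth_A / teeth_B)
= 2167 × (35/33)
= 2298.3 RPM

2298.3 RPM


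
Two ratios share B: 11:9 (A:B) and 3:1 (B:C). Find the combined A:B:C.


Match B: multiply A:B by 3 → 33:27
Multiply B:C by 9 → 27:9
Combined: 33:27:9
GCD = 3
= 11:9:3

11:9:3


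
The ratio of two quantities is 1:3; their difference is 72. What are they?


Let A = 1k, B = 3k.
3k - 1k = 72
2k = 72 → k = 72/2 = 36
A = 1×36 = 36, B = 3×36 = 108
= A = 36, B = 108

A = 36, B = 108


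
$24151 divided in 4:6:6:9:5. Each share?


Total parts = 4 + 6 + 6 + 9 + 5 = 30
Part 1: 24151 × 4/30 = 3220.13
Part 2: 24151 × 6/30 = 4830.20
Part 3: 24151 × 6/30 = 4830.20
Part 4: 24151 × 9/30 = 7245.30
Part 5: 24151 × 5/30 = 4025.17
= Part 1: $3220.13, Part 2: $4830.20, Part 3: $4830.20, Part 4: $7245.30, Part 5: $4025.17

Part 1: $3220.13, Part 2: $4830.20, Part 3: $4830.20, Part 4: $7245.30, Part 5: $4025.17


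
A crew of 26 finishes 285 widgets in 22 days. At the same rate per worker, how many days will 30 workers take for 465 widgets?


Days ∝ work / workers, so d₂ = d₁ × (m₁/m₂) × (w₂/w₁)
Workers factor (inverse): 26/30 ≈ 0.8667
Work factor (direct): 465/285 ≈ 1.6316
d₂ = 22 × 26/30 × 465/285 = (22 × 26 × 465) / (30 × 285) = 265980/8550
≈ 31.11 days

31.11 days


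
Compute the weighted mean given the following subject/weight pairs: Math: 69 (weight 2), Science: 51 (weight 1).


Numerator = 69×2 + 51×1
= 138 + 51
= 189
Total weight = 3
Weighted avg = 189/3
= 63.00

63.00


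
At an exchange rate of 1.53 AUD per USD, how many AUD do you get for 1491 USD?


Amount × rate = 1491 × 1.53
= 2281.23 AUD

2281.23 AUD


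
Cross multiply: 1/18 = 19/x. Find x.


Cross multiply: 1 × x = 18 × 19
1x = 342
x = 342 / 1
= 342.00

342.00


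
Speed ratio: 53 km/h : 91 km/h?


Ratio = 53:91
GCD = 1
Simplified = 53:91
Time ratio (same distance) = 91:53
Speed ratio = 53:91

53:91


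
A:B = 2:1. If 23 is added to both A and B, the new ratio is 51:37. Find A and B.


Let A = 2k, B = 1k.
(2k + 23) / (1k + 23) = 51/37
Cross-multiply: 37(2k + 23) = 51(1k + 23)
74k + 851 = 51k + 1173
74k - 51k = 1173 - 851
23k = 322
k = 322/23 = 14
A = 2×14 = 28, B = 1×14 = 14
= A = 28, B = 14

A = 28, B = 14


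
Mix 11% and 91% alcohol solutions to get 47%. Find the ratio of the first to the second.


Let x parts of 11% mix with y parts of 91%.
11x + 91y = 47(x + y)
11x + 91y = 47x + 47y
x(11 - 47) = y(47 - 91)
x/y = (91 - 47)/(47 - 11) = 44/36
Simplify: 11:9
= 11:9

11:9


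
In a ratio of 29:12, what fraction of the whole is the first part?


Total parts = 29 + 12 = 41
First part: 29/41 = 29/41
= 29/41

29/41


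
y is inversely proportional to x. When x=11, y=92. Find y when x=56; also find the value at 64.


Inverse proportion: x × y = constant
k = 11 × 92 = 1012
At x=56: k/56 = 18.07
At x=64: k/64 = 15.81
= 18.07 and 15.81

18.07 and 15.81


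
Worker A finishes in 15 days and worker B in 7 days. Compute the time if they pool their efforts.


Rate of A = 1/15 per day
Rate of B = 1/7 per day
Combined rate = 1/15 + 1/7 = 22/105 ≈ 0.2095 per day
Days = 1 / combined rate = 105/22
≈ 4.77 days

4.77 days


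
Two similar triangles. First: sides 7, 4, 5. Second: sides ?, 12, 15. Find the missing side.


Scale factor = 12/4 = 3
Missing side = 7 × 3
= 21.0

21.0


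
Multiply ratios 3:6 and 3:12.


Compound ratio = (3×3) : (6×12)
= 9:72
GCD = 9
= 1:8

1:8


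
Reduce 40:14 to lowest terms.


GCD(40, 14) = 2
40/2 : 14/2
= 20:7

20:7


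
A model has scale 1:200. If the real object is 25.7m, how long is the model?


Model size = real / scale
= 25.7 / 200
= 0.1285 m

0.1285 m


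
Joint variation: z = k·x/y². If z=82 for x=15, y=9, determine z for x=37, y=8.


z = k·x/y²
Solve for k using the known point: k = z·y²/x = 82×81/15 = 6642/15 = 442.8000
Now evaluate at x=37, y=8:
z = k × 37 / 64 = (6642 × 37) / (15 × 64) = 245754/960
≈ 255.9938

255.9938


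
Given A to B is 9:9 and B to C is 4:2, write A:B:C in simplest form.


Match B: multiply A:B by 4 → 36:36
Multiply B:C by 9 → 36:18
Combined: 36:36:18
GCD = 18
= 2:2:1

2:2:1


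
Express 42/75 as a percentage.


Percentage = (part / whole) × 100
= (42 / 75) × 100
= 56.00%

56.00%


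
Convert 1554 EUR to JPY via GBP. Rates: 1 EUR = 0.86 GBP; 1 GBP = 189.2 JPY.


Step 1: 1554 EUR × 0.86 = 1336.44 GBP
Step 2: 1336.44 GBP × 189.2 = 252854.45 JPY
Implied rate EUR→JPY = 0.86 × 189.2 = 162.7120
= 252854.45 JPY

252854.45 JPY


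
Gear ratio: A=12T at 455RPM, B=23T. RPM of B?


Gear ratio = 12:23 = 12:23
RPM_B = RPM_A × (teeth_A / teeth_B)
= 455 × (12/23)
= 237.4 RPM

237.4 RPM


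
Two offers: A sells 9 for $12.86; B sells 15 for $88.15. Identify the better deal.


Deal A: $12.86/9 = $1.4289/unit
Deal B: $88.15/15 = $5.8767/unit
A is cheaper per unit
= Deal A

Deal A


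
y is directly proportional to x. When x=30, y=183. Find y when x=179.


Direct proportion: y/x = constant
k = 183/30 = 6.1000
y₂ = k × 179 = 183 × 179 / 30 = 32757/30
= 1091.90

1091.90


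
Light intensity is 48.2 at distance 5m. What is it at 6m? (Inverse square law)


I₁d₁² = I₂d₂²
I₂ = I₁ × (d₁/d₂)²
= 48.2 × (5/6)²
= 48.2 × 25/36
= 1205/36
≈ 33.4722

33.4722


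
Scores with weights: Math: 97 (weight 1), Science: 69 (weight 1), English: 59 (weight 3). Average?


Numerator = 97×1 + 69×1 + 59×3
= 97 + 69 + 177
= 343
Total weight = 5
Weighted avg = 343/5
= 68.60

68.60


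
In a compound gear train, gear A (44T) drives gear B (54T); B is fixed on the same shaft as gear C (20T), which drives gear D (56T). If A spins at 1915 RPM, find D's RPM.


Stage 1: RPM_B = RPM_A × t_A/t_B = 1915 × 44/54 = 84260/54 ≈ 1560.37
B and C share a shaft → RPM_C = RPM_B
Stage 2: RPM_D = RPM_C × t_C/t_D = RPM_A × (t_A×t_C)/(t_B×t_D)
Overall ratio = (44×20)/(54×56) = 880/3024
RPM_D = 1915 × 880/3024 = 1685200/3024
≈ 557.28 RPM

557.28 RPM


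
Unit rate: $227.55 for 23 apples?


Unit rate = total / quantity
= 227.55 / 23
= $9.89 per unit

$9.89 per unit


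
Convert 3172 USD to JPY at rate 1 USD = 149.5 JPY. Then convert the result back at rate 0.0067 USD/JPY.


Amount × rate = 3172 × 149.5 = 474214.00 JPY
Round-trip: 474214.00 × 0.0067 = 3177.23 USD
= 474214.00 JPY, then 3177.23 USD

474214.00 JPY, then 3177.23 USD


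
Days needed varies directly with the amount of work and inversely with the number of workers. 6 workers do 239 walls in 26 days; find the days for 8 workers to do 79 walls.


Days ∝ work / workers, so d₂ = d₁ × (m₁/m₂) × (w₂/w₁)
Workers factor (inverse): 6/8 = 0.7500
Work factor (direct): 79/239 ≈ 0.3305
d₂ = 26 × 6/8 × 79/239 = (26 × 6 × 79) / (8 × 239) = 12324/1912
≈ 6.45 days

6.45 days


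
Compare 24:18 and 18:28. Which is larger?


24/18 = 1.3333
18/28 = 0.6429
1.3333 > 0.6429, so 24:18 is greater
= 24:18

24:18


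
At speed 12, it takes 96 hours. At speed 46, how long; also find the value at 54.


Inverse proportion: x × y = constant
k = 12 × 96 = 1152
At x=46: k/46 = 25.04
At x=54: k/54 = 21.33
= 25.04 and 21.33

25.04 and 21.33


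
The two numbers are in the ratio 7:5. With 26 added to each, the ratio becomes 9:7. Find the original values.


Let A = 7k, B = 5k.
(7k + 26) / (5k + 26) = 9/7
Cross-multiply: 7(7k + 26) = 9(5k + 26)
49k + 182 = 45k + 234
49k - 45k = 234 - 182
4k = 52
k = 52/4 = 13
A = 7×13 = 91, B = 5×13 = 65
= A = 91, B = 65

A = 91, B = 65


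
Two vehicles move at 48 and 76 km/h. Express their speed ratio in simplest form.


Ratio = 48:76
GCD = 4
Simplified = 12:19
Time ratio (same distance) = 19:12
Speed ratio = 12:19

12:19


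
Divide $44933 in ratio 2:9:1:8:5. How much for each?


Total parts = 2 + 9 + 1 + 8 + 5 = 25
Part 1: 44933 × 2/25 = 3594.64
Part 2: 44933 × 9/25 = 16175.88
Part 3: 44933 × 1/25 = 1797.32
Part 4: 44933 × 8/25 = 14378.56
Part 5: 44933 × 5/25 = 8986.60
= Part 1: $3594.64, Part 2: $16175.88, Part 3: $1797.32, Part 4: $14378.56, Part 5: $8986.60

Part 1: $3594.64, Part 2: $16175.88, Part 3: $1797.32, Part 4: $14378.56, Part 5: $8986.60


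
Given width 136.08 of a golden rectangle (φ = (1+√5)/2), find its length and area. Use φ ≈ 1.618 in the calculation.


φ = (1 + √5) / 2 ≈ 1.618
Length = width × φ = 136.08 × 1.618 = 220.17744
≈ 220.18
Area = width × length = 136.08 × 220.17744 = 29961.7460352 ≈ 29961.75
= Length: 220.18, Area: 29961.75

Length: 220.18, Area: 29961.75


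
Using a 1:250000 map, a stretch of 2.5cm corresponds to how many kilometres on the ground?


Real distance = map distance × scale
= 2.5cm × 250000
= 625000 cm = 6250.0 m
= 6.250 km

6.250 km


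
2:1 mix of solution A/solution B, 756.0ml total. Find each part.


Total parts = 2 + 1 = 3
solution A: 756.0 × 2/3 = 504.0ml
solution B: 756.0 × 1/3 = 252.0ml
= 504.0ml and 252.0ml

504.0ml and 252.0ml


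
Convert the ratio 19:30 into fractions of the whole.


Total parts = 19 + 30 = 49
First part: 19/49 = 19/49
Second part: 30/49 = 30/49
= 19/49 and 30/49

19/49 and 30/49


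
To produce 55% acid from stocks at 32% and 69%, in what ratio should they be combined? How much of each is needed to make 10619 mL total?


Let x parts of 32% mix with y parts of 69%.
32x + 69y = 55(x + y)
32x + 69y = 55x + 55y
x(32 - 55) = y(55 - 69)
x/y = (69 - 55)/(55 - 32) = 14/23
Simplify: 14:23
Total parts = 37; one part = 10619/37 = 287.00 mL
32% solution: 14×287.00 = 4018.00 mL
69% solution: 23×287.00 = 6601.00 mL
= ratio 14:23; 4018.00 mL and 6601.00 mL

ratio 14:23; 4018.00 mL and 6601.00 mL


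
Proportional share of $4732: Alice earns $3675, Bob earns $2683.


Total income = 3675 + 2683 = $6358
Alice: $4732 × 3675/6358 = $2735.15
Bob: $4732 × 2683/6358 = $1996.85
= Alice: $2735.15, Bob: $1996.85

Alice: $2735.15, Bob: $1996.85


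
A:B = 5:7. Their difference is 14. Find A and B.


Let A = 5k, B = 7k.
7k - 5k = 14
2k = 14 → k = 14/2 = 7
A = 5×7 = 35, B = 7×7 = 49
= A = 35, B = 49

A = 35, B = 49


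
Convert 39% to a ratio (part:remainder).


39% means 39 parts out of 100; remainder = 61
Part : remainder = 39:61
GCD = 1
= 39:61

39:61


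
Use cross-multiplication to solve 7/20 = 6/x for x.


Cross multiply: 7 × x = 20 × 6
7x = 120
x = 120 / 7
= 17.14

17.14


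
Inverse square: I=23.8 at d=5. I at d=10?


I₁d₁² = I₂d₂²
I₂ = I₁ × (d₁/d₂)²
= 23.8 × (5/10)²
= 23.8 × 25/100
= 595/100
= 5.9500

5.9500


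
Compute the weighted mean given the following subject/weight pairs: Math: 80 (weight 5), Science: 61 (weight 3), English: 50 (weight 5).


Numerator = 80×5 + 61×3 + 50×5
= 400 + 183 + 250
= 833
Total weight = 13
Weighted avg = 833/13
= 64.08

64.08


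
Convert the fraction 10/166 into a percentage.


Percentage = (part / whole) × 100
= (10 / 166) × 100
≈ 6.02%

6.02%


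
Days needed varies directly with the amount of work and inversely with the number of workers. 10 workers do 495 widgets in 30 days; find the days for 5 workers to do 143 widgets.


Days ∝ work / workers, so d₂ = d₁ × (m₁/m₂) × (w₂/w₁)
Workers factor (inverse): 10/5 = 2.0000
Work factor (direct): 143/495 ≈ 0.2889
d₂ = 30 × 10/5 × 143/495 = (30 × 10 × 143) / (5 × 495) = 42900/2475
≈ 17.33 days

17.33 days


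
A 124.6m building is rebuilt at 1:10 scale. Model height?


Model size = real / scale
= 124.6 / 10
= 12.4600 m

12.4600 m


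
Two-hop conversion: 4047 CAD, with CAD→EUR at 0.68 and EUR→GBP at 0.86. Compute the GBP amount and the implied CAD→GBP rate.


Step 1: 4047 CAD × 0.68 = 2751.96 EUR
Step 2: 2751.96 EUR × 0.86 = 2366.69 GBP
Implied rate CAD→GBP = 0.68 × 0.86 = 0.5848
= 2366.69 GBP; implied rate 0.5848 GBP/CAD

2366.69 GBP; implied rate 0.5848 GBP/CAD


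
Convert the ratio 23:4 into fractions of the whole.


Total parts = 23 + 4 = 27
First part: 23/27 = 23/27
Second part: 4/27 = 4/27
= 23/27 and 4/27

23/27 and 4/27


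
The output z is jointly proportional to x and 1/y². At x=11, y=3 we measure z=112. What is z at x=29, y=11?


z = k·x/y²
Solve for k using the known point: k = z·y²/x = 112×9/11 = 1008/11 ≈ 91.6364
Now evaluate at x=29, y=11:
z = k × 29 / 121 = (1008 × 29) / (11 × 121) = 29232/1331
≈ 21.9624

21.9624


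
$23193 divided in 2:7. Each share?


Total parts = 2 + 7 = 9
Part 1: 23193 × 2/9 = 5154.00
Part 2: 23193 × 7/9 = 18039.00
= Part 1: $5154.00, Part 2: $18039.00

Part 1: $5154.00, Part 2: $18039.00


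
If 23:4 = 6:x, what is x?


Cross multiply: 23 × x = 4 × 6
23x = 24
x = 24 / 23
= 1.04

1.04


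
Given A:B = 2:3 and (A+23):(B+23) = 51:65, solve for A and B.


Let A = 2k, B = 3k.
(2k + 23) / (3k + 23) = 51/65
Cross-multiply: 65(2k + 23) = 51(3k + 23)
130k + 1495 = 153k + 1173
130k - 153k = 1173 - 1495
-23k = -322
k = -322/-23 = 14
A = 2×14 = 28, B = 3×14 = 42
= A = 28, B = 42

A = 28, B = 42


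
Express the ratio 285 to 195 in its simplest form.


GCD(285, 195) = 15
285/15 : 195/15
= 19:13

19:13


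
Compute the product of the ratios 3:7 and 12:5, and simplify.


Compound ratio = (3×12) : (7×5)
= 36:35
GCD = 1
= 36:35

36:35


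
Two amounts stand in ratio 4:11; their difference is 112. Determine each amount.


Let A = 4k, B = 11k.
11k - 4k = 112
7k = 112 → k = 112/7 = 16
A = 4×16 = 64, B = 11×16 = 176
= A = 64, B = 176

A = 64, B = 176


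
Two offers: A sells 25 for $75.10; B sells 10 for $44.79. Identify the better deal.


Deal A: $75.10/25 = $3.0040/unit
Deal B: $44.79/10 = $4.4790/unit
A is cheaper per unit
= Deal A

Deal A


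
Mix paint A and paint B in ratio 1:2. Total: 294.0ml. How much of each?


Total parts = 1 + 2 = 3
paint A: 294.0 × 1/3 = 98.0ml
paint B: 294.0 × 2/3 = 196.0ml
= 98.0ml and 196.0ml

98.0ml and 196.0ml


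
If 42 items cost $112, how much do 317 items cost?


Direct proportion: y/x = constant
k = 112/42 ≈ 2.6667
y₂ = k × 317 = 112 × 317 / 42 = 35504/42
≈ 845.33

845.33


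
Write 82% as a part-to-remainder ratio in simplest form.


82% means 82 parts out of 100; remainder = 18
Part : remainder = 82:18
GCD = 2
= 41:9

41:9


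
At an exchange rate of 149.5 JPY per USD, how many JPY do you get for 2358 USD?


Amount × rate = 2358 × 149.5
= 352521.00 JPY

352521.00 JPY


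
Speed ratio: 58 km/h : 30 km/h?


Ratio = 58:30
GCD = 2
Simplified = 29:15
Time ratio (same distance) = 15:29
Speed ratio = 29:15

29:15


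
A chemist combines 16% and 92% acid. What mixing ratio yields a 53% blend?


Let x parts of 16% mix with y parts of 92%.
16x + 92y = 53(x + y)
16x + 92y = 53x + 53y
x(16 - 53) = y(53 - 92)
x/y = (92 - 53)/(53 - 16) = 39/37
Simplify: 39:37
= 39:37

39:37


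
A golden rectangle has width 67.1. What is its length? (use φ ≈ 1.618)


φ = (1 + √5) / 2 ≈ 1.618
Length = width × φ = 67.1 × 1.618 = 108.5678
≈ 108.57

108.57


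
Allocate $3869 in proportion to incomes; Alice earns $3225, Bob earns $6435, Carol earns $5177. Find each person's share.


Total income = 3225 + 6435 + 5177 = $14837
Alice: $3869 × 3225/14837 = $840.97
Bob: $3869 × 6435/14837 = $1678.04
Carol: $3869 × 5177/14837 = $1349.99
= Alice: $840.97, Bob: $1678.04, Carol: $1349.99

Alice: $840.97, Bob: $1678.04, Carol: $1349.99


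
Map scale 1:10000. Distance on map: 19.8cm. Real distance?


Real distance = map distance × scale
= 19.8cm × 10000
= 198000 cm = 1980.0 m
= 1.980 km

1.980 km


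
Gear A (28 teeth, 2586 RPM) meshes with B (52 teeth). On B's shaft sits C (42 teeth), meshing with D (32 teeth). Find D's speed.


Stage 1: RPM_B = RPM_A × t_A/t_B = 2586 × 28/52 = 72408/52 ≈ 1392.46
B and C share a shaft → RPM_C = RPM_B
Stage 2: RPM_D = RPM_C × t_C/t_D = RPM_A × (t_A×t_C)/(t_B×t_D)
Overall ratio = (28×42)/(52×32) = 1176/1664
RPM_D = 2586 × 1176/1664 = 3041136/1664
≈ 1827.61 RPM

1827.61 RPM


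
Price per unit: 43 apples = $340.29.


Unit rate = total / quantity
= 340.29 / 43
= $7.91 per unit

$7.91 per unit


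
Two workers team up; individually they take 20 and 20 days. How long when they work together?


Rate of A = 1/20 per day
Rate of B = 1/20 per day
Combined rate = 1/20 + 1/20 = 40/400 = 0.1000 per day
Days = 1 / combined rate = 400/40
= 10.00 days

10.00 days


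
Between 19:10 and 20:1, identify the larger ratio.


19/10 = 1.9000
20/1 = 20.0000
1.9000 < 20.0000, so 19:10 is less
= 20:1

20:1


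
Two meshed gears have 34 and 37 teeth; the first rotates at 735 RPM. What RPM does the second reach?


Gear ratio = 34:37 = 34:37
RPM_B = RPM_A × (teeth_A / teeth_B)
= 735 × (34/37)
= 675.4 RPM

675.4 RPM


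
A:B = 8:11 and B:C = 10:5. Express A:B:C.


Match B: multiply A:B by 10 → 80:110
Multiply B:C by 11 → 110:55
Combined: 80:110:55
GCD = 5
= 16:22:11

16:22:11


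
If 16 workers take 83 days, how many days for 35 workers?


Inverse proportion: x × y = constant
k = 16 × 83 = 1328
y₂ = k / 35 = 1328 / 35
= 37.94

37.94


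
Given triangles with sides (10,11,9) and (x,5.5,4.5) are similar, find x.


Scale factor = 5.5/11 = 0.5
Missing side = 10 × 0.5
= 5.0

5.0


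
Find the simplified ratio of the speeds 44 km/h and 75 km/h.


Ratio = 44:75
GCD = 1
Simplified = 44:75
Time ratio (same distance) = 75:44
Speed ratio = 44:75

44:75


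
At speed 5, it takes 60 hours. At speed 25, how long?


Inverse proportion: x × y = constant
k = 5 × 60 = 300
y₂ = k / 25 = 300 / 25
= 12.00

12.00


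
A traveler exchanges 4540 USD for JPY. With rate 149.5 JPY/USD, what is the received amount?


Amount × rate = 4540 × 149.5
= 678730.00 JPY

678730.00 JPY


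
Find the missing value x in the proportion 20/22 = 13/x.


Cross multiply: 20 × x = 22 × 13
20x = 286
x = 286 / 20
= 14.30

14.30


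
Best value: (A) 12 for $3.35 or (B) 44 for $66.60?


Deal A: $3.35/12 = $0.2792/unit
Deal B: $66.60/44 = $1.5136/unit
A is cheaper per unit
= Deal A

Deal A


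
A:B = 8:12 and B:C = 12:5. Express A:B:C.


Match B: multiply A:B by 12 → 96:144
Multiply B:C by 12 → 144:60
Combined: 96:144:60
GCD = 12
= 8:12:5

8:12:5


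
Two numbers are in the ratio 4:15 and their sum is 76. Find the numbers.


Let A = 4k, B = 15k.
4k + 15k = 76
19k = 76 → k = 76/19 = 4
A = 4×4 = 16, B = 15×4 = 60
= A = 16, B = 60

A = 16, B = 60


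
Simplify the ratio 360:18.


GCD(360, 18) = 18
360/18 : 18/18
= 20:1

20:1


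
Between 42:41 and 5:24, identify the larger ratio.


42/41 = 1.0244
5/24 = 0.2083
1.0244 > 0.2083, so 42:41 is greater
= 42:41

42:41


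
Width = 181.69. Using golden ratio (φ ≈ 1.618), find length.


φ = (1 + √5) / 2 ≈ 1.618
Length = width × φ = 181.69 × 1.618 = 293.97442
≈ 293.97

293.97


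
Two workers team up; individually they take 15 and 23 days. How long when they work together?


Rate of A = 1/15 per day
Rate of B = 1/23 per day
Combined rate = 1/15 + 1/23 = 38/345 ≈ 0.1101 per day
Days = 1 / combined rate = 345/38
≈ 9.08 days

9.08 days


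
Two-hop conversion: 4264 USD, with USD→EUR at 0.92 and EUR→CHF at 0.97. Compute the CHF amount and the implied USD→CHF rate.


Step 1: 4264 USD × 0.92 = 3922.88 EUR
Step 2: 3922.88 EUR × 0.97 = 3805.19 CHF
Implied rate USD→CHF = 0.92 × 0.97 = 0.8924
= 3805.19 CHF; implied rate 0.8924 CHF/USD

3805.19 CHF; implied rate 0.8924 CHF/USD


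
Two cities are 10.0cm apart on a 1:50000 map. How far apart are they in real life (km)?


Real distance = map distance × scale
= 10.0cm × 50000
= 500000 cm = 5000.0 m
= 5.000 km

5.000 km


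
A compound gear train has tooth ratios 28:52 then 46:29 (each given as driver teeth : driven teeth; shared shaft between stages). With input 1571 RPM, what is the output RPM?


Stage 1: RPM_B = RPM_A × t_A/t_B = 1571 × 28/52 = 43988/52 ≈ 845.92
B and C share a shaft → RPM_C = RPM_B
Stage 2: RPM_D = RPM_C × t_C/t_D = RPM_A × (t_A×t_C)/(t_B×t_D)
Overall ratio = (28×46)/(52×29) = 1288/1508
RPM_D = 1571 × 1288/1508 = 2023448/1508
≈ 1341.81 RPM

1341.81 RPM


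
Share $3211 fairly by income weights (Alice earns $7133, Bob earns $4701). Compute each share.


Total income = 7133 + 4701 = $11834
Alice: $3211 × 7133/11834 = $1935.45
Bob: $3211 × 4701/11834 = $1275.55
= Alice: $1935.45, Bob: $1275.55

Alice: $1935.45, Bob: $1275.55


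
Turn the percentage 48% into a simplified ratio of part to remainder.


48% means 48 parts out of 100; remainder = 52
Part : remainder = 48:52
GCD = 4
= 12:13

12:13


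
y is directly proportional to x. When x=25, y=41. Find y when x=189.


Direct proportion: y/x = constant
k = 41/25 = 1.6400
y₂ = k × 189 = 41 × 189 / 25 = 7749/25
= 309.96

309.96


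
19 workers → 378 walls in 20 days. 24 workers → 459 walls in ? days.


Days ∝ work / workers, so d₂ = d₁ × (m₁/m₂) × (w₂/w₁)
Workers factor (inverse): 19/24 ≈ 0.7917
Work factor (direct): 459/378 ≈ 1.2143
d₂ = 20 × 19/24 × 459/378 = (20 × 19 × 459) / (24 × 378) = 174420/9072
≈ 19.23 days

19.23 days


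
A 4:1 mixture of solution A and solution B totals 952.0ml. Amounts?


Total parts = 4 + 1 = 5
solution A: 952.0 × 4/5 = 761.6ml
solution B: 952.0 × 1/5 = 190.4ml
= 761.6ml and 190.4ml

761.6ml and 190.4ml


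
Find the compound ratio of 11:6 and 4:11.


Compound ratio = (11×4) : (6×11)
= 44:66
GCD = 22
= 2:3

2:3


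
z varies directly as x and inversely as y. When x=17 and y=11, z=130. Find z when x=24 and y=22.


z = k·x/y
Solve for k using the known point: k = z·y/x = 130×11/17 = 1430/17 ≈ 84.1176
Now evaluate at x=24, y=22:
z = k × 24 / 22 = (1430 × 24) / (17 × 22) = 34320/374
≈ 91.7647

91.7647


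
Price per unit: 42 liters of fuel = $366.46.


Unit rate = total / quantity
= 366.46 / 42
= $8.73 per unit

$8.73 per unit


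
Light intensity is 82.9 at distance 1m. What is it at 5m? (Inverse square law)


I₁d₁² = I₂d₂²
I₂ = I₁ × (d₁/d₂)²
= 82.9 × (1/5)²
= 82.9 × 1/25
= 82.9/25
= 3.3160

3.3160


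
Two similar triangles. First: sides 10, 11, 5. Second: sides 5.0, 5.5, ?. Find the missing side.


Scale factor = 5.0/10 = 0.5
Missing side = 5 × 0.5
= 2.5

2.5


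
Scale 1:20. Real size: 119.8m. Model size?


Model size = real / scale
= 119.8 / 20
= 5.9900 m

5.9900 m


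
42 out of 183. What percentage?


Percentage = (part / whole) × 100
= (42 / 183) × 100
≈ 22.95%

22.95%


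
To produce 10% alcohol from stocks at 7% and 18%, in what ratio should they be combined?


Let x parts of 7% mix with y parts of 18%.
7x + 18y = 10(x + y)
7x + 18y = 10x + 10y
x(7 - 10) = y(10 - 18)
x/y = (18 - 10)/(10 - 7) = 8/3
Simplify: 8:3
= 8:3

8:3


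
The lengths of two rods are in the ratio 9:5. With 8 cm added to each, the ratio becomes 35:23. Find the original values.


Let A = 9k, B = 5k.
(9k + 8) / (5k + 8) = 35/23
Cross-multiply: 23(9k + 8) = 35(5k + 8)
207k + 184 = 175k + 280
207k - 175k = 280 - 184
32k = 96
k = 96/32 = 3
A = 9×3 = 27, B = 5×3 = 15
= A = 27, B = 15

A = 27, B = 15


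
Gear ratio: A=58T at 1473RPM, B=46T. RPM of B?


Gear ratio = 58:46 = 29:23
RPM_B = RPM_A × (teeth_A / teeth_B)
= 1473 × (58/46)
= 1857.3 RPM

1857.3 RPM


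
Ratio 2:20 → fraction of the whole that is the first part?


Total parts = 2 + 20 = 22
First part: 2/22 = 1/11
= 1/11

1/11


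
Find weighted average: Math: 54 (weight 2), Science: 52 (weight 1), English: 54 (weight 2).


Numerator = 54×2 + 52×1 + 54×2
= 108 + 52 + 108
= 268
Total weight = 5
Weighted avg = 268/5
= 53.60

53.60


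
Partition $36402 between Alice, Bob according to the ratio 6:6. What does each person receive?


Total parts = 6 + 6 = 12
Alice: 36402 × 6/12 = 18201.00
Bob: 36402 × 6/12 = 18201.00
= Alice: $18201.00, Bob: $18201.00

Alice: $18201.00, Bob: $18201.00


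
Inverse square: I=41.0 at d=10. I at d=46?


I₁d₁² = I₂d₂²
I₂ = I₁ × (d₁/d₂)²
= 41.0 × (10/46)²
= 41.0 × 100/2116
= 4100/2116
≈ 1.9376

1.9376


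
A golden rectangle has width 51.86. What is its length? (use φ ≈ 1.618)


φ = (1 + √5) / 2 ≈ 1.618
Length = width × φ = 51.86 × 1.618 = 83.90948
≈ 83.91

83.91


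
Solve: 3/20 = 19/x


Cross multiply: 3 × x = 20 × 19
3x = 380
x = 380 / 3
= 126.67

126.67


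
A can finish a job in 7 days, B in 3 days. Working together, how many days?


Rate of A = 1/7 per day
Rate of B = 1/3 per day
Combined rate = 1/7 + 1/3 = 10/21 ≈ 0.4762 per day
Days = 1 / combined rate = 21/10
= 2.10 days

2.10 days


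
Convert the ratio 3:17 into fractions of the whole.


Total parts = 3 + 17 = 20
First part: 3/20 = 3/20
Second part: 17/20 = 17/20
= 3/20 and 17/20

3/20 and 17/20


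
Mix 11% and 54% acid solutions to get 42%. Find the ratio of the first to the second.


Let x parts of 11% mix with y parts of 54%.
11x + 54y = 42(x + y)
11x + 54y = 42x + 42y
x(11 - 42) = y(42 - 54)
x/y = (54 - 42)/(42 - 11) = 12/31
Simplify: 12:31
= 12:31

12:31


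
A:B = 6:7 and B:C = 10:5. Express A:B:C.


Match B: multiply A:B by 10 → 60:70
Multiply B:C by 7 → 70:35
Combined: 60:70:35
GCD = 5
= 12:14:7

12:14:7


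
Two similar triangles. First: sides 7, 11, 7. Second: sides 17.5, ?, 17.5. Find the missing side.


Scale factor = 17.5/7 = 2.5
Missing side = 11 × 2.5
= 27.5

27.5


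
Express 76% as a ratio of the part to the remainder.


76% means 76 parts out of 100; remainder = 24
Part : remainder = 76:24
GCD = 4
= 19:6

19:6


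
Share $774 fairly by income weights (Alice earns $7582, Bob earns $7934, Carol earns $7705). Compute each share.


Total income = 7582 + 7934 + 7705 = $23221
Alice: $774 × 7582/23221 = $252.72
Bob: $774 × 7934/23221 = $264.46
Carol: $774 × 7705/23221 = $256.82
= Alice: $252.72, Bob: $264.46, Carol: $256.82

Alice: $252.72, Bob: $264.46, Carol: $256.82


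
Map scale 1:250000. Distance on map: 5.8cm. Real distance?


Real distance = map distance × scale
= 5.8cm × 250000
= 1450000 cm = 14500.0 m
= 14.500 km

14.500 km


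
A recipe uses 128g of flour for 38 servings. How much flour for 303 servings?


Direct proportion: y/x = constant
k = 128/38 ≈ 3.3684
y₂ = k × 303 = 128 × 303 / 38 = 38784/38
≈ 1020.63

1020.63


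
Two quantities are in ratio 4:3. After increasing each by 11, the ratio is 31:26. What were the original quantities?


Let A = 4k, B = 3k.
(4k + 11) / (3k + 11) = 31/26
Cross-multiply: 26(4k + 11) = 31(3k + 11)
104k + 286 = 93k + 341
104k - 93k = 341 - 286
11k = 55
k = 55/11 = 5
A = 4×5 = 20, B = 3×5 = 15
= A = 20, B = 15

A = 20, B = 15


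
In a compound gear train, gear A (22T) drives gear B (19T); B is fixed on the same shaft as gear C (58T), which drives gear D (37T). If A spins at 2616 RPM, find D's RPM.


Stage 1: RPM_B = RPM_A × t_A/t_B = 2616 × 22/19 = 57552/19 ≈ 3029.05
B and C share a shaft → RPM_C = RPM_B
Stage 2: RPM_D = RPM_C × t_C/t_D = RPM_A × (t_A×t_C)/(t_B×t_D)
Overall ratio = (22×58)/(19×37) = 1276/703
RPM_D = 2616 × 1276/703 = 3338016/703
≈ 4748.24 RPM

4748.24 RPM


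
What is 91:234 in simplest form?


GCD(91, 234) = 13
91/13 : 234/13
= 7:18

7:18


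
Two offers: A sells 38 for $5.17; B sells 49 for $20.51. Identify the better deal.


Deal A: $5.17/38 = $0.1361/unit
Deal B: $20.51/49 = $0.4186/unit
A is cheaper per unit
= Deal A

Deal A


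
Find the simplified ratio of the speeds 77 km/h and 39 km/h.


Ratio = 77:39
GCD = 1
Simplified = 77:39
Time ratio (same distance) = 39:77
Speed ratio = 77:39

77:39


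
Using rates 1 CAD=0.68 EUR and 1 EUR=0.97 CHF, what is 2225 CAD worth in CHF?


Step 1: 2225 CAD × 0.68 = 1513.00 EUR
Step 2: 1513.00 EUR × 0.97 = 1467.61 CHF
Implied rate CAD→CHF = 0.68 × 0.97 = 0.6596
= 1467.61 CHF

1467.61 CHF


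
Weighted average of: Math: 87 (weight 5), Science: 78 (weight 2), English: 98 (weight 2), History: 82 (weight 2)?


Numerator = 87×5 + 78×2 + 98×2 + 82×2
= 435 + 156 + 196 + 164
= 951
Total weight = 11
Weighted avg = 951/11
= 86.45

86.45


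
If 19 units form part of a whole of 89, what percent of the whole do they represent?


Percentage = (part / whole) × 100
= (19 / 89) × 100
≈ 21.35%

21.35%


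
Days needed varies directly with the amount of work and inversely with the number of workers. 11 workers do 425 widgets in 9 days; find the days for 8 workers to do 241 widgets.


Days ∝ work / workers, so d₂ = d₁ × (m₁/m₂) × (w₂/w₁)
Workers factor (inverse): 11/8 = 1.3750
Work factor (direct): 241/425 ≈ 0.5671
d₂ = 9 × 11/8 × 241/425 = (9 × 11 × 241) / (8 × 425) = 23859/3400
≈ 7.02 days

7.02 days


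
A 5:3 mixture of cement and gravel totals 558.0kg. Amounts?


Total parts = 5 + 3 = 8
cement: 558.0 × 5/8 = 348.8kg
gravel: 558.0 × 3/8 = 209.3kg
= 348.8kg and 209.3kg

348.8kg and 209.3kg


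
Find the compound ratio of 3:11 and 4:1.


Compound ratio = (3×4) : (11×1)
= 12:11
GCD = 1
= 12:11

12:11
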